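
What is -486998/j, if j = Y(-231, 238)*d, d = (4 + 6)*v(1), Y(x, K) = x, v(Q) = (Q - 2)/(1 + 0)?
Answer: -243499/1155 ≈ -210.82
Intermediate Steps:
v(Q) = -2 + Q (v(Q) = (-2 + Q)/1 = (-2 + Q)*1 = -2 + Q)
d = -10 (d = (4 + 6)*(-2 + 1) = 10*(-1) = -10)
j = 2310 (j = -231*(-10) = 2310)
-486998/j = -486998/2310 = -486998*1/2310 = -243499/1155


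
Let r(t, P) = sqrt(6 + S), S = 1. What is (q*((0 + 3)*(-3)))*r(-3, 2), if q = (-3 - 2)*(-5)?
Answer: -225*sqrt(7) ≈ -595.29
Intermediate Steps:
r(t, P) = sqrt(7) (r(t, P) = sqrt(6 + 1) = sqrt(7))
q = 25 (q = -5*(-5) = 25)
(q*((0 + 3)*(-3)))*r(-3, 2) = (25*((0 + 3)*(-3)))*sqrt(7) = (25*(3*(-3)))*sqrt(7) = (25*(-9))*sqrt(7) = -225*sqrt(7)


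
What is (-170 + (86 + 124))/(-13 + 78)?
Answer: 8/13 ≈ 0.61539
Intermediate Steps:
(-170 + (86 + 124))/(-13 + 78) = (-170 + 210)/65 = 40*(1/65) = 8/13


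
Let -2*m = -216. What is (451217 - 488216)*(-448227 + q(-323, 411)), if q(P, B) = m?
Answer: 16579954881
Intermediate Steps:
m = 108 (m = -½*(-216) = 108)
q(P, B) = 108
(451217 - 488216)*(-448227 + q(-323, 411)) = (451217 - 488216)*(-448227 + 108) = -36999*(-448119) = 16579954881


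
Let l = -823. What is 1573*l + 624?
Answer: -1293955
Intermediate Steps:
1573*l + 624 = 1573*(-823) + 624 = -1294579 + 624 = -1293955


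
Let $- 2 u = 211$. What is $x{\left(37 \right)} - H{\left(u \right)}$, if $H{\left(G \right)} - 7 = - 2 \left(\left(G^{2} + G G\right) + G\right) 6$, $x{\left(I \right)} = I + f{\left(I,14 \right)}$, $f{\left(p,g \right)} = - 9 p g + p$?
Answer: $261265$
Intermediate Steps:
$u = - \frac{211}{2}$ ($u = \left(- \frac{1}{2}\right) 211 = - \frac{211}{2} \approx -105.5$)
$f{\left(p,g \right)} = p - 9 g p$ ($f{\left(p,g \right)} = - 9 g p + p = p - 9 g p$)
$x{\left(I \right)} = - 124 I$ ($x{\left(I \right)} = I + I \left(1 - 126\right) = I + I \left(-125\right) = I - 125 I = - 124 I$)
$H{\left(G \right)} = 7 - 24 G^{2} - 12 G$ ($H{\left(G \right)} = 7 + - 2 \left(\left(G^{2} + G G\right) + G\right) 6 = 7 + - 2 \left(\left(G^{2} + G^{2}\right) + G\right) 6 = 7 + - 2 \left(2 G^{2} + G\right) 6 = 7 + - 2 \left(G + 2 G^{2}\right) 6 = 7 + \left(- 4 G^{2} - 2 G\right) 6 = 7 - \left(12 G + 24 G^{2}\right) = 7 - 24 G^{2} - 12 G$)
$x{\left(37 \right)} - H{\left(u \right)} = \left(-124\right) 37 - \left(7 - 24 \left(- \frac{211}{2}\right)^{2} - -1266\right) = -4588 - \left(7 - 267126 + 1266\right) = -4588 - -265853 = -4588 + 265853 = 261265$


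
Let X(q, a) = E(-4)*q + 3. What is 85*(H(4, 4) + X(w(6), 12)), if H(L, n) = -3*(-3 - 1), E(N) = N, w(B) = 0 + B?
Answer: -765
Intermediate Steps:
w(B) = B
H(L, n) = 12 (H(L, n) = -3*(-4) = 12)
X(q, a) = 3 - 4*q (X(q, a) = -4*q + 3 = 3 - 4*q)
85*(H(4, 4) + X(w(6), 12)) = 85*(12 + (3 - 4*6)) = 85*(12 + (3 - 24)) = 85*(12 - 21) = 85*(-9) = -765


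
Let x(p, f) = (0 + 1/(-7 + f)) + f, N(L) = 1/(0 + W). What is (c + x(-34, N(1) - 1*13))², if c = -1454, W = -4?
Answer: 226009914025/104976 ≈ 2.1530e+6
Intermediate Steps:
N(L) = -¼ (N(L) = 1/(0 - 4) = 1/(-4) = -¼)
x(p, f) = f + 1/(-7 + f) (x(p, f) = 1/(-7 + f) + f = f + 1/(-7 + f))
(c + x(-34, N(1) - 1*13))² = (-1454 + (1 + (-¼ - 1*13)² - 7*(-¼ - 1*13))/(-7 + (-¼ - 1*13)))² = (-1454 + (1 + (-¼ - 13)² - 7*(-¼ - 13))/(-7 + (-¼ - 13)))² = (-1454 + (1 + (-53/4)² - 7*(-53/4))/(-7 - 53/4))² = (-1454 + (1 + 2809/16 + 371/4)/(-81/4))² = (-1454 - 4/81*4309/16)² = (-1454 - 4309/324)² = (-475405/324)² = 226009914025/104976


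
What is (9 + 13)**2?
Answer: 484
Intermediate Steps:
(9 + 13)**2 = 22**2 = 484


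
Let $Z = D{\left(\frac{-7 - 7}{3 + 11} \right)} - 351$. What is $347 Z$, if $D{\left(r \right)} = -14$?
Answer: $-126655$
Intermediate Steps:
$Z = -365$ ($Z = -14 - 351 = -365$)
$347 Z = 347 \left(-365\right) = -126655$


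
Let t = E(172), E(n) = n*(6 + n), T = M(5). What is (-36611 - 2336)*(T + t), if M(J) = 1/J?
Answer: -5962045707/5 ≈ -1.1924e+9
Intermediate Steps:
T = 1/5 ≈ 0.20000
t = 30616 (t = 172*(6 + 172) = 172*178 = 30616)
(-36611 - 2336)*(T + t) = (-36611 - 2336)*(1/5 + 30616) = -38947*153081/5 = -5962045707/5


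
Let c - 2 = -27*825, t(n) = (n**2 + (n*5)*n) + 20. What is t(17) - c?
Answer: 24027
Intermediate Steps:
t(n) = 20 + 6*n**2 (t(n) = (n**2 + (5*n)*n) + 20 = (n**2 + 5*n**2) + 20 = 6*n**2 + 20 = 20 + 6*n**2)
c = -22273 (c = 2 - 27*825 = 2 - 22275 = -22273)
t(17) - c = (20 + 6*17**2) - 1*(-22273) = (20 + 6*289) + 22273 = (20 + 1734) + 22273 = 1754 + 22273 = 24027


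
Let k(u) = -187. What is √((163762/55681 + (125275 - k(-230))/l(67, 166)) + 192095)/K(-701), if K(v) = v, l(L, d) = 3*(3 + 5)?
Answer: -√22024183617047685/234194286 ≈ -0.63369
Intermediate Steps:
l(L, d) = 24 (l(L, d) = 3*8 = 24)
√((163762/55681 + (125275 - k(-230))/l(67, 166)) + 192095)/K(-701) = √((163762/55681 + (125275 - 1*(-187))/24) + 192095)/(-701) = √((163762*(1/55681) + (125275 + 187)*(1/24)) + 192095)*(-1/701) = √((163762/55681 + 125462*(1/24)) + 192095)*(-1/701) = √((163762/55681 + 62731/12) + 192095)*(-1/701) = √(3494889955/668172 + 192095)*(-1/701) = √(131847390295/668172)*(-1/701) = (√22024183617047685/334086)*(-1/701) = -√22024183617047685/234194286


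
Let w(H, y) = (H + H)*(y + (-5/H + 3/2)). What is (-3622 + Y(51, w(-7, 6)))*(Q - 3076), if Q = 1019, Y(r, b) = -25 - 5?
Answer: 7512164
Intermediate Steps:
w(H, y) = 2*H*(3/2 + y - 5/H) (w(H, y) = (2*H)*(y + (-5/H + 3*(1/2))) = (2*H)*(y + (-5/H + 3/2)) = (2*H)*(y + (3/2 - 5/H)) = (2*H)*(3/2 + y - 5/H) = 2*H*(3/2 + y - 5/H))
Y(r, b) = -30
(-3622 + Y(51, w(-7, 6)))*(Q - 3076) = (-3622 - 30)*(1019 - 3076) = -3652*(-2057) = 7512164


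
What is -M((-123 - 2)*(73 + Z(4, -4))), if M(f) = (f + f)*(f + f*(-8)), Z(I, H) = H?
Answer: 1041468750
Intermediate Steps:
M(f) = -14*f² (M(f) = (2*f)*(f - 8*f) = (2*f)*(-7*f) = -14*f²)
-M((-123 - 2)*(73 + Z(4, -4))) = -(-14)*((-123 - 2)*(73 - 4))² = -(-14)*(-125*69)² = -(-14)*(-8625)² = -(-14)*74390625 = -1*(-1041468750) = 1041468750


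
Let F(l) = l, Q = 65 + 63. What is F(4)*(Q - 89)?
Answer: 156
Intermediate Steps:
Q = 128
F(4)*(Q - 89) = 4*(128 - 89) = 4*39 = 156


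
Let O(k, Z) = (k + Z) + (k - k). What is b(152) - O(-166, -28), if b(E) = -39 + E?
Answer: 307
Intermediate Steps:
O(k, Z) = Z + k (O(k, Z) = (Z + k) + 0 = Z + k)
b(152) - O(-166, -28) = (-39 + 152) - (-28 - 166) = 113 - 1*(-194) = 113 + 194 = 307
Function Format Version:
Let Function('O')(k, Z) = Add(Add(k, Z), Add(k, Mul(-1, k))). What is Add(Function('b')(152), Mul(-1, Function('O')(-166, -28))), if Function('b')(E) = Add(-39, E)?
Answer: 307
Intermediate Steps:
Function('O')(k, Z) = Add(Z, k) (Function('O')(k, Z) = Add(Add(Z, k), 0) = Add(Z, k))
Add(Function('b')(152), Mul(-1, Function('O')(-166, -28))) = Add(Add(-39, 152), Mul(-1, Add(-28, -166))) = Add(113, Mul(-1, -194)) = Add(113, 194) = 307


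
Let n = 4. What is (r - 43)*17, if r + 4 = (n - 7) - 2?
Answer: -884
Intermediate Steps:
r = -9 (r = -4 + ((4 - 7) - 2) = -4 + (-3 - 2) = -4 - 5 = -9)
(r - 43)*17 = (-9 - 43)*17 = -52*17 = -884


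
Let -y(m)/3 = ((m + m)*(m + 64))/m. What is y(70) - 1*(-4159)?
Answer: 3355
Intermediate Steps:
y(m) = -384 - 6*m (y(m) = -3*(m + m)*(m + 64)/m = -3*(2*m)*(64 + m)/m = -3*2*m*(64 + m)/m = -3*(128 + 2*m) = -384 - 6*m)
y(70) - 1*(-4159) = (-384 - 6*70) - 1*(-4159) = (-384 - 420) + 4159 = -804 + 4159 = 3355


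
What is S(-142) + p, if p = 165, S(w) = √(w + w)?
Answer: 165 + 2*I*√71 ≈ 165.0 + 16.852*I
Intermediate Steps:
S(w) = √2*√w (S(w) = √(2*w) = √2*√w)
S(-142) + p = √2*√(-142) + 165 = √2*(I*√142) + 165 = 2*I*√71 + 165 = 165 + 2*I*√71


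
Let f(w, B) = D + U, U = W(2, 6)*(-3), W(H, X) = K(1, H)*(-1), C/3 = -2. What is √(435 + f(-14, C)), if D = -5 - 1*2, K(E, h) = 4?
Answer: 2*√110 ≈ 20.976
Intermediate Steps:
C = -6 (C = 3*(-2) = -6)
W(H, X) = -4 (W(H, X) = 4*(-1) = -4)
U = 12 (U = -4*(-3) = 12)
D = -7 (D = -5 - 2 = -7)
f(w, B) = 5 (f(w, B) = -7 + 12 = 5)
√(435 + f(-14, C)) = √(435 + 5) = √440 = 2*√110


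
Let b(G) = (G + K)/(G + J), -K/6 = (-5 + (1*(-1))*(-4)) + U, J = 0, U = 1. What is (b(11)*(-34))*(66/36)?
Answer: -187/3 ≈ -62.333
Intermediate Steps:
K = 0 (K = -6*((-5 + (1*(-1))*(-4)) + 1) = -6*((-5 - 1*(-4)) + 1) = -6*((-5 + 4) + 1) = -6*(-1 + 1) = -6*0 = 0)
b(G) = 1 (b(G) = (G + 0)/(G + 0) = G/G = 1)
(b(11)*(-34))*(66/36) = (1*(-34))*(66/36) = -2244/36 = -34*11/6 = -187/3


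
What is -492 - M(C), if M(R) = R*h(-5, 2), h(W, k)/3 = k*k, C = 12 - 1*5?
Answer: -576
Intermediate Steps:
C = 7 (C = 12 - 5 = 7)
h(W, k) = 3*k² (h(W, k) = 3*(k*k) = 3*k²)
M(R) = 12*R (M(R) = R*(3*2²) = R*(3*4) = R*12 = 12*R)
-492 - M(C) = -492 - 12*7 = -492 - 1*84 = -492 - 84 = -576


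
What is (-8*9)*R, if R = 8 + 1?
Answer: -648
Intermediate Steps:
R = 9
(-8*9)*R = -8*9*9 = -72*9 = -648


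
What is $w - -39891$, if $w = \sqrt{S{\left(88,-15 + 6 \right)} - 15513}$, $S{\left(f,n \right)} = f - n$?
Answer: $39891 + 2 i \sqrt{3854} \approx 39891.0 + 124.16 i$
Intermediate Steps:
$w = 2 i \sqrt{3854}$ ($w = \sqrt{\left(88 - \left(-15 + 6\right)\right) - 15513} = \sqrt{\left(88 - -9\right) - 15513} = \sqrt{\left(88 + 9\right) - 15513} = \sqrt{97 - 15513} = \sqrt{-15416} = 2 i \sqrt{3854} \approx 124.16 i$)
$w - -39891 = 2 i \sqrt{3854} - -39891 = 2 i \sqrt{3854} + 39891 = 39891 + 2 i \sqrt{3854}$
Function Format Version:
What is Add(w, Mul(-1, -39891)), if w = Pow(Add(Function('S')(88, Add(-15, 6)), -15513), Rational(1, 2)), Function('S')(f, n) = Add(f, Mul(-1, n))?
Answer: Add(39891, Mul(2, I, Pow(3854, Rational(1, 2)))) ≈ Add(39891., Mul(124.16, I))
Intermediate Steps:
w = Mul(2, I, Pow(3854, Rational(1, 2))) (w = Pow(Add(Add(88, Mul(-1, Add(-15, 6))), -15513), Rational(1, 2)) = Pow(Add(Add(88, Mul(-1, -9)), -15513), Rational(1, 2)) = Pow(Add(Add(88, 9), -15513), Rational(1, 2)) = Pow(Add(97, -15513), Rational(1, 2)) = Pow(-15416, Rational(1, 2)) = Mul(2, I, Pow(3854, Rational(1, 2))) ≈ Mul(124.16, I))
Add(w, Mul(-1, -39891)) = Add(Mul(2, I, Pow(3854, Rational(1, 2))), Mul(-1, -39891)) = Add(Mul(2, I, Pow(3854, Rational(1, 2))), 39891) = Add(39891, Mul(2, I, Pow(3854, Rational(1, 2))))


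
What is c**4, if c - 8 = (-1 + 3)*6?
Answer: 160000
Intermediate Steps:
c = 20 (c = 8 + (-1 + 3)*6 = 8 + 2*6 = 8 + 12 = 20)
c**4 = 20**4 = 160000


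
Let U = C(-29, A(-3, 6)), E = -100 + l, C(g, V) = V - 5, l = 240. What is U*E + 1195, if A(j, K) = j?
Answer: 75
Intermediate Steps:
C(g, V) = -5 + V
E = 140 (E = -100 + 240 = 140)
U = -8 (U = -5 - 3 = -8)
U*E + 1195 = -8*140 + 1195 = -1120 + 1195 = 75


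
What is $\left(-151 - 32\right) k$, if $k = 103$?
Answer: $-18849$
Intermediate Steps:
$\left(-151 - 32\right) k = \left(-151 - 32\right) 103 = \left(-183\right) 103 = -18849$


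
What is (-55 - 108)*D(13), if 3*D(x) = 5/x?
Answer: -815/39 ≈ -20.897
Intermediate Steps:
D(x) = 5/(3*x) (D(x) = (5/x)/3 = 5/(3*x))
(-55 - 108)*D(13) = (-55 - 108)*((5/3)/13) = -815/(3*13) = -163*5/39 = -815/39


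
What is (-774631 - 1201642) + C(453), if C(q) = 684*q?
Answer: -1666421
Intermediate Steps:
(-774631 - 1201642) + C(453) = (-774631 - 1201642) + 684*453 = -1976273 + 309852 = -1666421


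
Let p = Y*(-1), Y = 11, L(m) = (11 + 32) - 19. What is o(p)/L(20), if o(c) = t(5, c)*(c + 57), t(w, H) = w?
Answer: 115/12 ≈ 9.5833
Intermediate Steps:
L(m) = 24 (L(m) = 43 - 19 = 24)
p = -11 (p = 11*(-1) = -11)
o(c) = 285 + 5*c (o(c) = 5*(c + 57) = 5*(57 + c) = 285 + 5*c)
o(p)/L(20) = (285 + 5*(-11))/24 = (285 - 55)*(1/24) = 230*(1/24) = 115/12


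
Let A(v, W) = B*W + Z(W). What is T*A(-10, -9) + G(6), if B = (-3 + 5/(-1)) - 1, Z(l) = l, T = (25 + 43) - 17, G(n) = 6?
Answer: 3678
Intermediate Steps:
T = 51 (T = 68 - 17 = 51)
B = -9 (B = (-3 + 5*(-1)) - 1 = (-3 - 5) - 1 = -8 - 1 = -9)
A(v, W) = -8*W (A(v, W) = -9*W + W = -8*W)
T*A(-10, -9) + G(6) = 51*(-8*(-9)) + 6 = 51*72 + 6 = 3672 + 6 = 3678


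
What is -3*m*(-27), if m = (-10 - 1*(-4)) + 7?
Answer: 81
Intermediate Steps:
m = 1 (m = (-10 + 4) + 7 = -6 + 7 = 1)
-3*m*(-27) = -3*1*(-27) = -3*(-27) = 81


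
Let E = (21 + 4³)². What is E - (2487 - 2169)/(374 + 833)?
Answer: 8720257/1207 ≈ 7224.7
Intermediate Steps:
E = 7225 (E = (21 + 64)² = 85² = 7225)
E - (2487 - 2169)/(374 + 833) = 7225 - (2487 - 2169)/(374 + 833) = 7225 - 318/1207 = 8720257/1207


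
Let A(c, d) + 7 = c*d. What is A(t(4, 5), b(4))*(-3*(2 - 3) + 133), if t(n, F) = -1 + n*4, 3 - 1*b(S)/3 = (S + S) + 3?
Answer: -49912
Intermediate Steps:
b(S) = -6*S (b(S) = 9 - 3*((S + S) + 3) = 9 - 3*(2*S + 3) = 9 - 3*(3 + 2*S) = 9 + (-9 - 6*S) = -6*S)
t(n, F) = -1 + 4*n
A(c, d) = -7 + c*d
A(t(4, 5), b(4))*(-3*(2 - 3) + 133) = (-7 + (-1 + 4*4)*(-6*4))*(-3*(2 - 3) + 133) = (-7 + (-1 + 16)*(-24))*(-3*(-1) + 133) = (-7 + 15*(-24))*(3 + 133) = (-7 - 360)*136 = -367*136 = -49912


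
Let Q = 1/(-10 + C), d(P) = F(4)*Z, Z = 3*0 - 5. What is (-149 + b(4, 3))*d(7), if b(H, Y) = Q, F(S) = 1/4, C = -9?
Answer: 3540/19 ≈ 186.32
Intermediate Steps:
Z = -5 (Z = 0 - 5 = -5)
F(S) = ¼ (F(S) = 1*(¼) = ¼)
d(P) = -5/4 (d(P) = (¼)*(-5) = -5/4)
Q = -1/19 (Q = 1/(-10 - 9) = 1/(-19) = -1/19 ≈ -0.052632)
b(H, Y) = -1/19
(-149 + b(4, 3))*d(7) = (-149 - 1/19)*(-5/4) = -2832/19*(-5/4) = 3540/19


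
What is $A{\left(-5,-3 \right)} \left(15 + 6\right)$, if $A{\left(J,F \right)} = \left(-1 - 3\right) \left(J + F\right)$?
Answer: $672$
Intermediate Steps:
$A{\left(J,F \right)} = - 4 F - 4 J$ ($A{\left(J,F \right)} = - 4 \left(F + J\right) = - 4 F - 4 J$)
$A{\left(-5,-3 \right)} \left(15 + 6\right) = \left(\left(-4\right) \left(-3\right) - -20\right) \left(15 + 6\right) = \left(12 + 20\right) 21 = 32 \cdot 21 = 672$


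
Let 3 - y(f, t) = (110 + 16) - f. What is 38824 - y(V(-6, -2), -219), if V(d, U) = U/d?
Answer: 116840/3 ≈ 38947.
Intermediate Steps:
y(f, t) = -123 + f (y(f, t) = 3 - ((110 + 16) - f) = 3 - (126 - f) = 3 + (-126 + f) = -123 + f)
38824 - y(V(-6, -2), -219) = 38824 - (-123 - 2/(-6)) = 38824 - (-123 - 2*(-⅙)) = 38824 - (-123 + ⅓) = 38824 - 1*(-368/3) = 38824 + 368/3 = 116840/3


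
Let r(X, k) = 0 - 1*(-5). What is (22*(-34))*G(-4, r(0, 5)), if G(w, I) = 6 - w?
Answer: -7480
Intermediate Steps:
r(X, k) = 5 (r(X, k) = 0 + 5 = 5)
(22*(-34))*G(-4, r(0, 5)) = (22*(-34))*(6 - 1*(-4)) = -748*(6 + 4) = -748*10 = -7480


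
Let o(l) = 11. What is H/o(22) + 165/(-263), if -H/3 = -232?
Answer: 181233/2893 ≈ 62.645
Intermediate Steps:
H = 696 (H = -3*(-232) = 696)
H/o(22) + 165/(-263) = 696/11 + 165/(-263) = 696*(1/11) + 165*(-1/263) = 696/11 - 165/263 = 181233/2893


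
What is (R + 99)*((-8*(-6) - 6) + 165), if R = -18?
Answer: 16767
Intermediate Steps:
(R + 99)*((-8*(-6) - 6) + 165) = (-18 + 99)*((-8*(-6) - 6) + 165) = 81*((48 - 6) + 165) = 81*(42 + 165) = 81*207 = 16767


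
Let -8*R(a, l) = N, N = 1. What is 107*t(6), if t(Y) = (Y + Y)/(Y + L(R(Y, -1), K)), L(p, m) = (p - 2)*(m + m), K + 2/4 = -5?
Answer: 10272/235 ≈ 43.711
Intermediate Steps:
K = -11/2 (K = -1/2 - 5 = -11/2 ≈ -5.5000)
R(a, l) = -1/8 (R(a, l) = -1/8*1 = -1/8)
L(p, m) = 2*m*(-2 + p) (L(p, m) = (-2 + p)*(2*m) = 2*m*(-2 + p))
t(Y) = 2*Y/(187/8 + Y) (t(Y) = (Y + Y)/(Y + 2*(-11/2)*(-2 - 1/8)) = (2*Y)/(Y + 2*(-11/2)*(-17/8)) = (2*Y)/(Y + 187/8) = (2*Y)/(187/8 + Y) = 2*Y/(187/8 + Y))
107*t(6) = 107*(16*6/(187 + 8*6)) = 107*(16*6/(187 + 48)) = 107*(16*6/235) = 107*(16*6*(1/235)) = 107*(96/235) = 10272/235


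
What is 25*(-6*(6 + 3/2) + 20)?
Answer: -625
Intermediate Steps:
25*(-6*(6 + 3/2) + 20) = 25*(-6*15/2 + 20) = 25*(-45 + 20) = 25*(-25) = -625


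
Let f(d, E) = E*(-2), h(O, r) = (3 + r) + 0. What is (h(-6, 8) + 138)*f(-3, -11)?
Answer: 3278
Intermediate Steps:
h(O, r) = 3 + r
f(d, E) = -2*E
(h(-6, 8) + 138)*f(-3, -11) = ((3 + 8) + 138)*(-2*(-11)) = (11 + 138)*22 = 149*22 = 3278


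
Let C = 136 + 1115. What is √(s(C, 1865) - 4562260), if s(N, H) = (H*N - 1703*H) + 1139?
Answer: I*√5404101 ≈ 2324.7*I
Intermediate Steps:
C = 1251
s(N, H) = 1139 - 1703*H + H*N (s(N, H) = (-1703*H + H*N) + 1139 = 1139 - 1703*H + H*N)
√(s(C, 1865) - 4562260) = √((1139 - 1703*1865 + 1865*1251) - 4562260) = √((1139 - 3176095 + 2333115) - 4562260) = √(-841841 - 4562260) = √(-5404101) = I*√5404101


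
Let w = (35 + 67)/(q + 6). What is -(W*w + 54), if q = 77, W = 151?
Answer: -19884/83 ≈ -239.57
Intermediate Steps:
w = 102/83 (w = (35 + 67)/(77 + 6) = 102/83 ≈ 1.2289)
-(W*w + 54) = -(151*(102/83) + 54) = -(15402/83 + 54) = -1*19884/83 = -19884/83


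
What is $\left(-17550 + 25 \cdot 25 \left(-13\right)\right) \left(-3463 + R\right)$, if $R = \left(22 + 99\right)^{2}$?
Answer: $-286995150$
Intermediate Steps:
$R = 14641$ ($R = 121^{2} = 14641$)
$\left(-17550 + 25 \cdot 25 \left(-13\right)\right) \left(-3463 + R\right) = \left(-17550 + 25 \cdot 25 \left(-13\right)\right) \left(-3463 + 14641\right) = \left(-17550 + 625 \left(-13\right)\right) 11178 = \left(-17550 - 8125\right) 11178 = \left(-25675\right) 11178 = -286995150$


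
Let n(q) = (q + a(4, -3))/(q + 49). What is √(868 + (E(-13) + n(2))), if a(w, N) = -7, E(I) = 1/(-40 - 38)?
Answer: 3*√18839366/442 ≈ 29.460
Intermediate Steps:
E(I) = -1/78 (E(I) = 1/(-78) = -1/78)
n(q) = (-7 + q)/(49 + q) (n(q) = (q - 7)/(q + 49) = (-7 + q)/(49 + q))
√(868 + (E(-13) + n(2))) = √(868 + (-1/78 + (-7 + 2)/(49 + 2))) = √(868 + (-1/78 - 5/51)) = √(868 - 49/442) = √(383607/442) = 3*√18839366/442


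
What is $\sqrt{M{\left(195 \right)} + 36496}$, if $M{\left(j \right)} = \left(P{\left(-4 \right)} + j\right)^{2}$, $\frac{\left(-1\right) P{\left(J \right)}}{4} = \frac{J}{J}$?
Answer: $\sqrt{72977} \approx 270.14$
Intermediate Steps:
$P{\left(J \right)} = -4$ ($P{\left(J \right)} = - 4 \frac{J}{J} = \left(-4\right) 1 = -4$)
$M{\left(j \right)} = \left(-4 + j\right)^{2}$
$\sqrt{M{\left(195 \right)} + 36496} = \sqrt{\left(-4 + 195\right)^{2} + 36496} = \sqrt{191^{2} + 36496} = \sqrt{36481 + 36496} = \sqrt{72977}$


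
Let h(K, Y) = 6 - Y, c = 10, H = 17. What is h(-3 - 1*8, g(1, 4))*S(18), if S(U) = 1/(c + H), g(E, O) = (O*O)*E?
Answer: -10/27 ≈ -0.37037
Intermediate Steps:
g(E, O) = E*O² (g(E, O) = O²*E = E*O²)
S(U) = 1/27 (S(U) = 1/(10 + 17) = 1/27)
h(-3 - 1*8, g(1, 4))*S(18) = (6 - 4²)*(1/27) = (6 - 16)*(1/27) = -10*1/27 = -10/27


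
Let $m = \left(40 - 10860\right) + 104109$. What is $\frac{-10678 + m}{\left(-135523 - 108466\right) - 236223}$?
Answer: $- \frac{82611}{480212} \approx -0.17203$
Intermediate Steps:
$m = 93289$ ($m = \left(40 - 10860\right) + 104109 = -10820 + 104109 = 93289$)
$\frac{-10678 + m}{\left(-135523 - 108466\right) - 236223} = \frac{-10678 + 93289}{\left(-135523 - 108466\right) - 236223} = \frac{82611}{\left(-135523 - 108466\right) - 236223} = \frac{82611}{-243989 - 236223} = \frac{82611}{-480212} = 82611 \left(- \frac{1}{480212}\right) = - \frac{82611}{480212}$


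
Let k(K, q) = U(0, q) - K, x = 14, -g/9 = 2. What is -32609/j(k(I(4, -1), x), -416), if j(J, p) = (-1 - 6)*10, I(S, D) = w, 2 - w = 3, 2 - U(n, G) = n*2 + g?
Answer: 32609/70 ≈ 465.84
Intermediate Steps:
g = -18 (g = -9*2 = -18)
U(n, G) = 20 - 2*n (U(n, G) = 2 - (n*2 - 18) = 2 - (2*n - 18) = 2 - (-18 + 2*n) = 2 + (18 - 2*n) = 20 - 2*n)
w = -1 (w = 2 - 1*3 = 2 - 3 = -1)
I(S, D) = -1
k(K, q) = 20 - K (k(K, q) = (20 - 2*0) - K = (20 + 0) - K = 20 - K)
j(J, p) = -70 (j(J, p) = -7*10 = -70)
-32609/j(k(I(4, -1), x), -416) = -32609/(-70) = -32609*(-1/70) = 32609/70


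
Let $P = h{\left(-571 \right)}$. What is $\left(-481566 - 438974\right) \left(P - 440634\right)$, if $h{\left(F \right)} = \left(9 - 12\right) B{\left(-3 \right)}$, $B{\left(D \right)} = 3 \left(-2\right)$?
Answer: $405604652640$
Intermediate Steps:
$B{\left(D \right)} = -6$
$h{\left(F \right)} = 18$ ($h{\left(F \right)} = \left(9 - 12\right) \left(-6\right) = \left(-3\right) \left(-6\right) = 18$)
$P = 18$
$\left(-481566 - 438974\right) \left(P - 440634\right) = \left(-481566 - 438974\right) \left(18 - 440634\right) = - 920540 \left(18 - 440634\right) = \left(-920540\right) \left(-440616\right) = 405604652640$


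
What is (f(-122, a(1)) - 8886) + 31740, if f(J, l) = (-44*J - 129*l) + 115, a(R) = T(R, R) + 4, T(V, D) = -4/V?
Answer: 28337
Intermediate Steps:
a(R) = 4 - 4/R (a(R) = -4/R + 4 = 4 - 4/R)
f(J, l) = 115 - 129*l - 44*J (f(J, l) = (-129*l - 44*J) + 115 = 115 - 129*l - 44*J)
(f(-122, a(1)) - 8886) + 31740 = ((115 - 129*(4 - 4/1) - 44*(-122)) - 8886) + 31740 = ((115 - 129*(4 - 4*1) + 5368) - 8886) + 31740 = ((115 - 129*(4 - 4) + 5368) - 8886) + 31740 = ((115 - 129*0 + 5368) - 8886) + 31740 = ((115 + 0 + 5368) - 8886) + 31740 = (5483 - 8886) + 31740 = -3403 + 31740 = 28337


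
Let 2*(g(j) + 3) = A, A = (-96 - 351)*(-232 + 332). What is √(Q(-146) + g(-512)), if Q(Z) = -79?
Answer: 4*I*√1402 ≈ 149.77*I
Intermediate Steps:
A = -44700 (A = -447*100 = -44700)
g(j) = -22353 (g(j) = -3 + (½)*(-44700) = -3 - 22350 = -22353)
√(Q(-146) + g(-512)) = √(-79 - 22353) = √(-22432) = 4*I*√1402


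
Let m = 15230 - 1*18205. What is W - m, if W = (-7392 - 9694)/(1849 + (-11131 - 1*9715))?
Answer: 56533161/18997 ≈ 2975.9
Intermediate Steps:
m = -2975 (m = 15230 - 18205 = -2975)
W = 17086/18997 (W = -17086/(1849 + (-11131 - 9715)) = -17086/(1849 - 20846) = -17086/(-18997) = -17086*(-1/18997) = 17086/18997 ≈ 0.89941)
W - m = 17086/18997 - 1*(-2975) = 17086/18997 + 2975 = 56533161/18997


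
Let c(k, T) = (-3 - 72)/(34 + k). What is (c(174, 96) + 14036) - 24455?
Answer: -2167227/208 ≈ -10419.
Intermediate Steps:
c(k, T) = -75/(34 + k)
(c(174, 96) + 14036) - 24455 = (-75/(34 + 174) + 14036) - 24455 = (-75/208 + 14036) - 24455 = 2919413/208 - 24455 = -2167227/208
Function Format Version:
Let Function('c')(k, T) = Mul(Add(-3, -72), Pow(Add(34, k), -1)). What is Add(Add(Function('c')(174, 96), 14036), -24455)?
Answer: Rational(-2167227, 208) ≈ -10419.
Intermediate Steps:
Function('c')(k, T) = Mul(-75, Pow(Add(34, k), -1))
Add(Add(Function('c')(174, 96), 14036), -24455) = Add(Add(Mul(-75, Pow(Add(34, 174), -1)), 14036), -24455) = Add(Add(Mul(-75, Pow(208, -1)), 14036), -24455) = Add(Add(Mul(-75, Rational(1, 208)), 14036), -24455) = Add(Add(Rational(-75, 208), 14036), -24455) = Add(Rational(2919413, 208), -24455) = Rational(-2167227, 208)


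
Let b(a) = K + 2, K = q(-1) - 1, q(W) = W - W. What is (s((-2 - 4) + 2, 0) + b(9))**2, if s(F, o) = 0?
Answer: 1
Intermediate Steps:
q(W) = 0
K = -1 (K = 0 - 1 = -1)
b(a) = 1 (b(a) = -1 + 2 = 1)
(s((-2 - 4) + 2, 0) + b(9))**2 = (0 + 1)**2 = 1**2 = 1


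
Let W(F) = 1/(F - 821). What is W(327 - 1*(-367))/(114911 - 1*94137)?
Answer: -1/2638298 ≈ -3.7903e-7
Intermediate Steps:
W(F) = 1/(-821 + F)
W(327 - 1*(-367))/(114911 - 1*94137) = 1/((-821 + (327 - 1*(-367)))*(114911 - 1*94137)) = 1/((-821 + (327 + 367))*(114911 - 94137)) = 1/((-821 + 694)*20774) = (1/20774)/(-127) = -1/127*1/20774 = -1/2638298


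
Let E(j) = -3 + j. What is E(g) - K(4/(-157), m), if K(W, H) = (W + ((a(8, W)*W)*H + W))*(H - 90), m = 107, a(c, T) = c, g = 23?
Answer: 61484/157 ≈ 391.62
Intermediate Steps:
K(W, H) = (-90 + H)*(2*W + 8*H*W) (K(W, H) = (W + ((8*W)*H + W))*(H - 90) = (W + (8*H*W + W))*(-90 + H) = (W + (W + 8*H*W))*(-90 + H) = (2*W + 8*H*W)*(-90 + H) = (-90 + H)*(2*W + 8*H*W))
E(g) - K(4/(-157), m) = (-3 + 23) - 2*4/(-157)*(-90 - 359*107 + 4*107²) = 20 - 2*4*(-1/157)*(-90 - 38413 + 4*11449) = 20 - 2*(-4)*(-90 - 38413 + 45796)/157 = 20 - 2*(-4)*7293/157 = 20 - 1*(-58344/157) = 20 + 58344/157 = 61484/157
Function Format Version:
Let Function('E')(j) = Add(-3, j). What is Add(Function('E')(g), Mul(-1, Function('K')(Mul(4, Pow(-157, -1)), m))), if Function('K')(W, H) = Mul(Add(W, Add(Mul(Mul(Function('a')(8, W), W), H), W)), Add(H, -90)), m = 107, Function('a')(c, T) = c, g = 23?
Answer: Rational(61484, 157) ≈ 391.62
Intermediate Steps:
Function('K')(W, H) = Mul(Add(-90, H), Add(Mul(2, W), Mul(8, H, W))) (Function('K')(W, H) = Mul(Add(W, Add(Mul(Mul(8, W), H), W)), Add(H, -90)) = Mul(Add(W, Add(Mul(8, H, W), W)), Add(-90, H)) = Mul(Add(W, Add(W, Mul(8, H, W))), Add(-90, H)) = Mul(Add(Mul(2, W), Mul(8, H, W)), Add(-90, H)) = Mul(Add(-90, H), Add(Mul(2, W), Mul(8, H, W))))
Add(Function('E')(g), Mul(-1, Function('K')(Mul(4, Pow(-157, -1)), m))) = Add(Add(-3, 23), Mul(-1, Mul(2, Mul(4, Pow(-157, -1)), Add(-90, Mul(-359, 107), Mul(4, Pow(107, 2)))))) = Add(20, Mul(-1, Mul(2, Mul(4, Rational(-1, 157)), Add(-90, -38413, Mul(4, 11449))))) = Add(20, Mul(-1, Mul(2, Rational(-4, 157), Add(-90, -38413, 45796)))) = Add(20, Mul(-1, Mul(2, Rational(-4, 157), 7293))) = Add(20, Mul(-1, Rational(-58344, 157))) = Add(20, Rational(58344, 157)) = Rational(61484, 157)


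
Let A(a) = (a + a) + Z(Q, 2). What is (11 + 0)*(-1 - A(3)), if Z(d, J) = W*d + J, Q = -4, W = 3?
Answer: 33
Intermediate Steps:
Z(d, J) = J + 3*d (Z(d, J) = 3*d + J = J + 3*d)
A(a) = -10 + 2*a (A(a) = (a + a) + (2 + 3*(-4)) = 2*a + (2 - 12) = 2*a - 10 = -10 + 2*a)
(11 + 0)*(-1 - A(3)) = (11 + 0)*(-1 - (-10 + 2*3)) = 11*(-1 - (-10 + 6)) = 11*(-1 - 1*(-4)) = 11*(-1 + 4) = 11*3 = 33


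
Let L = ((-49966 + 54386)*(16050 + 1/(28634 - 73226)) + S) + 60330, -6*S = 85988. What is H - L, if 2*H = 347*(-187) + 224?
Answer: -263907834247/3716 ≈ -7.1019e+7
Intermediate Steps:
S = -42994/3 (S = -⅙*85988 = -42994/3 ≈ -14331.)
H = -64665/2 (H = (347*(-187) + 224)/2 = (-64889 + 224)/2 = (½)*(-64665) = -64665/2 ≈ -32333.)
L = 263787686677/3716 (L = ((-49966 + 54386)*(16050 + 1/(28634 - 73226)) - 42994/3) + 60330 = (4420*(16050 + 1/(-44592)) - 42994/3) + 60330 = (4420*(16050 - 1/44592) - 42994/3) + 60330 = (4420*(715701599/44592) - 42994/3) + 60330 = (790850266895/11148 - 42994/3) + 60330 = 263563500397/3716 + 60330 = 263787686677/3716 ≈ 7.0987e+7)
H - L = -64665/2 - 1*263787686677/3716 = -64665/2 - 263787686677/3716 = -263907834247/3716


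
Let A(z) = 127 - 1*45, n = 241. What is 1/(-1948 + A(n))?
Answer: -1/1866 ≈ -0.00053591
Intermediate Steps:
A(z) = 82 (A(z) = 127 - 45 = 82)
1/(-1948 + A(n)) = 1/(-1948 + 82) = 1/(-1866) = -1/1866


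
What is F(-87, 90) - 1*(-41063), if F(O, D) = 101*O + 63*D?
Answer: 37946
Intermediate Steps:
F(O, D) = 63*D + 101*O
F(-87, 90) - 1*(-41063) = (63*90 + 101*(-87)) - 1*(-41063) = (5670 - 8787) + 41063 = -3117 + 41063 = 37946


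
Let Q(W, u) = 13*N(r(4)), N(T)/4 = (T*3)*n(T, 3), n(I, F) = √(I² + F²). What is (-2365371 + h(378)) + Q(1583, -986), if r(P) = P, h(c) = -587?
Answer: -2362838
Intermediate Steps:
n(I, F) = √(F² + I²)
N(T) = 12*T*√(9 + T²) (N(T) = 4*((T*3)*√(3² + T²)) = 4*((3*T)*√(9 + T²)) = 4*(3*T*√(9 + T²)) = 12*T*√(9 + T²))
Q(W, u) = 3120 (Q(W, u) = 13*(12*4*√(9 + 4²)) = 13*(12*4*√(9 + 16)) = 13*(12*4*√25) = 13*(12*4*5) = 13*240 = 3120)
(-2365371 + h(378)) + Q(1583, -986) = (-2365371 - 587) + 3120 = -2365958 + 3120 = -2362838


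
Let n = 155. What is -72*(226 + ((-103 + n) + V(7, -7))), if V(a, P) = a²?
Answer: -23544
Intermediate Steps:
-72*(226 + ((-103 + n) + V(7, -7))) = -72*(226 + ((-103 + 155) + 7²)) = -72*(226 + (52 + 49)) = -72*(226 + 101) = -72*327 = -23544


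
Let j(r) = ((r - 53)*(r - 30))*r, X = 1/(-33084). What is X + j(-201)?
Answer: -390175293817/33084 ≈ -1.1793e+7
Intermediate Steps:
X = -1/33084 ≈ -3.0226e-5
j(r) = r*(-53 + r)*(-30 + r) (j(r) = ((-53 + r)*(-30 + r))*r = r*(-53 + r)*(-30 + r))
X + j(-201) = -1/33084 - 201*(1590 + (-201)**2 - 83*(-201)) = -1/33084 - 201*(1590 + 40401 + 16683) = -1/33084 - 201*58674 = -1/33084 - 11793474 = -390175293817/33084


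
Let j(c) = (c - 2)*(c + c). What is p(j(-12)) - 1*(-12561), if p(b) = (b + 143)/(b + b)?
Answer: 8441471/672 ≈ 12562.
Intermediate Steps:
j(c) = 2*c*(-2 + c) (j(c) = (-2 + c)*(2*c) = 2*c*(-2 + c))
p(b) = (143 + b)/(2*b) (p(b) = (143 + b)/((2*b)) = (143 + b)*(1/(2*b)) = (143 + b)/(2*b))
p(j(-12)) - 1*(-12561) = (143 + 2*(-12)*(-2 - 12))/(2*((2*(-12)*(-2 - 12)))) - 1*(-12561) = (143 + 2*(-12)*(-14))/(2*((2*(-12)*(-14)))) + 12561 = (1/2)*(143 + 336)/336 + 12561 = (1/2)*(1/336)*479 + 12561 = 479/672 + 12561 = 8441471/672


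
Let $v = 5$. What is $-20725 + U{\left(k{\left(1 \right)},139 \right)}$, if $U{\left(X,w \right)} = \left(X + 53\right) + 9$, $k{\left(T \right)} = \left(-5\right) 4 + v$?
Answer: $-20678$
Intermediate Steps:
$k{\left(T \right)} = -15$ ($k{\left(T \right)} = \left(-5\right) 4 + 5 = -20 + 5 = -15$)
$U{\left(X,w \right)} = 62 + X$ ($U{\left(X,w \right)} = \left(53 + X\right) + 9 = 62 + X$)
$-20725 + U{\left(k{\left(1 \right)},139 \right)} = -20725 + \left(62 - 15\right) = -20725 + 47 = -20678$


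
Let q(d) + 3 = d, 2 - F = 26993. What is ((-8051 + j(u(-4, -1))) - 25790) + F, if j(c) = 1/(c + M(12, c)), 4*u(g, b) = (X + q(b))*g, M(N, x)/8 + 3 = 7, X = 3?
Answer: -2007455/33 ≈ -60832.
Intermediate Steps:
F = -26991 (F = 2 - 1*26993 = 2 - 26993 = -26991)
M(N, x) = 32 (M(N, x) = -24 + 8*7 = -24 + 56 = 32)
q(d) = -3 + d
u(g, b) = b*g/4 (u(g, b) = ((3 + (-3 + b))*g)/4 = (b*g)/4 = b*g/4)
j(c) = 1/(32 + c) (j(c) = 1/(c + 32) = 1/(32 + c))
((-8051 + j(u(-4, -1))) - 25790) + F = ((-8051 + 1/(32 + (1/4)*(-1)*(-4))) - 25790) - 26991 = ((-8051 + 1/(32 + 1)) - 25790) - 26991 = ((-8051 + 1/33) - 25790) - 26991 = (-265682/33 - 25790) - 26991 = -1116752/33 - 26991 = -2007455/33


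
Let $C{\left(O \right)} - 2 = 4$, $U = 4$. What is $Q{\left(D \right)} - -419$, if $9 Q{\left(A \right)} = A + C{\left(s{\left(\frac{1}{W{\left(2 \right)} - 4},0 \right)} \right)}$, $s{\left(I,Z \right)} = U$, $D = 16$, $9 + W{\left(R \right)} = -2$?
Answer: $\frac{3793}{9} \approx 421.44$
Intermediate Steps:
$W{\left(R \right)} = -11$ ($W{\left(R \right)} = -9 - 2 = -11$)
$s{\left(I,Z \right)} = 4$
$C{\left(O \right)} = 6$ ($C{\left(O \right)} = 2 + 4 = 6$)
$Q{\left(A \right)} = \frac{2}{3} + \frac{A}{9}$ ($Q{\left(A \right)} = \frac{A + 6}{9} = \frac{6 + A}{9} = \frac{2}{3} + \frac{A}{9}$)
$Q{\left(D \right)} - -419 = \left(\frac{2}{3} + \frac{1}{9} \cdot 16\right) - -419 = \left(\frac{2}{3} + \frac{16}{9}\right) + 419 = \frac{22}{9} + 419 = \frac{3793}{9}$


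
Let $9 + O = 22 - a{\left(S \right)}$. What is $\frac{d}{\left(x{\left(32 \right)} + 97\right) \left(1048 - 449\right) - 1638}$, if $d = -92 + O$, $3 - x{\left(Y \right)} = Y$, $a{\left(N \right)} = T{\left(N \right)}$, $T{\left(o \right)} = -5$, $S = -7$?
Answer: $- \frac{37}{19547} \approx -0.0018929$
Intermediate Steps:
$a{\left(N \right)} = -5$
$O = 18$ ($O = -9 + \left(22 - -5\right) = -9 + \left(22 + 5\right) = -9 + 27 = 18$)
$x{\left(Y \right)} = 3 - Y$
$d = -74$ ($d = -92 + 18 = -74$)
$\frac{d}{\left(x{\left(32 \right)} + 97\right) \left(1048 - 449\right) - 1638} = - \frac{74}{\left(\left(3 - 32\right) + 97\right) \left(1048 - 449\right) - 1638} = - \frac{74}{\left(\left(3 - 32\right) + 97\right) 599 - 1638} = - \frac{74}{\left(-29 + 97\right) 599 - 1638} = - \frac{74}{68 \cdot 599 - 1638} = - \frac{74}{40732 - 1638} = - \frac{74}{39094} = \left(-74\right) \frac{1}{39094} = - \frac{37}{19547}$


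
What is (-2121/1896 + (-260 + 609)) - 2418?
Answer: -1308315/632 ≈ -2070.1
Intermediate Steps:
(-2121/1896 + (-260 + 609)) - 2418 = (-2121*1/1896 + 349) - 2418 = (-707/632 + 349) - 2418 = 219861/632 - 2418 = -1308315/632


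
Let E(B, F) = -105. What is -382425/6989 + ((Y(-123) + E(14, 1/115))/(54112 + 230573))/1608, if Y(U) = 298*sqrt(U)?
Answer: -11670934921523/213291923448 + 149*I*sqrt(123)/228886740 ≈ -54.718 + 7.2197e-6*I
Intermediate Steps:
-382425/6989 + ((Y(-123) + E(14, 1/115))/(54112 + 230573))/1608 = -382425/6989 + ((298*sqrt(-123) - 105)/(54112 + 230573))/1608 = -382425*1/6989 + ((298*(I*sqrt(123)) - 105)/284685)*(1/1608) = -382425/6989 + ((298*I*sqrt(123) - 105)*(1/284685))*(1/1608) = -382425/6989 + ((-105 + 298*I*sqrt(123))*(1/284685))*(1/1608) = -382425/6989 + (-7/18979 + 298*I*sqrt(123)/284685)*(1/1608) = -382425/6989 + (-7/30518232 + 149*I*sqrt(123)/228886740) = -11670934921523/213291923448 + 149*I*sqrt(123)/228886740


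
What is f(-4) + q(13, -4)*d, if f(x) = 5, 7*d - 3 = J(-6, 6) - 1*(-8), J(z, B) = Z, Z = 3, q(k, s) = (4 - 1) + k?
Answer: 37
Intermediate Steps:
q(k, s) = 3 + k
J(z, B) = 3
d = 2 (d = 3/7 + (3 - 1*(-8))/7 = 3/7 + (3 + 8)/7 = 3/7 + (⅐)*11 = 3/7 + 11/7 = 2)
f(-4) + q(13, -4)*d = 5 + (3 + 13)*2 = 5 + 16*2 = 5 + 32 = 37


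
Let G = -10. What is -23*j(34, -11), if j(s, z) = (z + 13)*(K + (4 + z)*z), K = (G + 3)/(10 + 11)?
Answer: -10580/3 ≈ -3526.7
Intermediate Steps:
K = -⅓ (K = (-10 + 3)/(10 + 11) = -7/21 = -7*1/21 = -⅓ ≈ -0.33333)
j(s, z) = (13 + z)*(-⅓ + z*(4 + z)) (j(s, z) = (z + 13)*(-⅓ + (4 + z)*z) = (13 + z)*(-⅓ + z*(4 + z)))
-23*j(34, -11) = -23*(-13/3 + (-11)³ + 17*(-11)² + (155/3)*(-11)) = -23*(-13/3 - 1331 + 17*121 - 1705/3) = -23*(-13/3 - 1331 + 2057 - 1705/3) = -23*460/3 = -10580/3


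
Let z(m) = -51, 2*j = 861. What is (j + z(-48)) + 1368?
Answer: 3495/2 ≈ 1747.5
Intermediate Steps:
j = 861/2 (j = (½)*861 = 861/2 ≈ 430.50)
(j + z(-48)) + 1368 = (861/2 - 51) + 1368 = 759/2 + 1368 = 3495/2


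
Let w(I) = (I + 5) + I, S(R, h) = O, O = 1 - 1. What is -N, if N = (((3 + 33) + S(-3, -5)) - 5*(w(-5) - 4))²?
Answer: -6561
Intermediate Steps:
O = 0
S(R, h) = 0
w(I) = 5 + 2*I (w(I) = (5 + I) + I = 5 + 2*I)
N = 6561 (N = (((3 + 33) + 0) - 5*((5 + 2*(-5)) - 4))² = ((36 + 0) - 5*((5 - 10) - 4))² = (36 - 5*(-5 - 4))² = (36 - 5*(-9))² = (36 + 45)² = 81² = 6561)
-N = -1*6561 = -6561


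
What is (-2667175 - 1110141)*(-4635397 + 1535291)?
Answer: 11710079995496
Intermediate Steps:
(-2667175 - 1110141)*(-4635397 + 1535291) = -3777316*(-3100106) = 11710079995496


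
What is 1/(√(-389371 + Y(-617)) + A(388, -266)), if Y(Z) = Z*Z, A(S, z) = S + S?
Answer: 388/305429 - I*√8682/610858 ≈ 0.0012703 - 0.00015254*I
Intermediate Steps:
A(S, z) = 2*S
Y(Z) = Z²
1/(√(-389371 + Y(-617)) + A(388, -266)) = 1/(√(-389371 + (-617)²) + 2*388) = 1/(√(-389371 + 380689) + 776) = 1/(√(-8682) + 776) = 1/(I*√8682 + 776) = 1/(776 + I*√8682)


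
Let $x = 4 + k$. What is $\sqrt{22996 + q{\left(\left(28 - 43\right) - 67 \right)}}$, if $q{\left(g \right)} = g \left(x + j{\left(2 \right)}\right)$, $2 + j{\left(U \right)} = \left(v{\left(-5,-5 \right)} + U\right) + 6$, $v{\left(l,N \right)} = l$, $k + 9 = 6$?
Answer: $4 \sqrt{1427} \approx 151.1$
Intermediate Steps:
$k = -3$ ($k = -9 + 6 = -3$)
$j{\left(U \right)} = -1 + U$ ($j{\left(U \right)} = -2 + \left(\left(-5 + U\right) + 6\right) = -2 + \left(1 + U\right) = -1 + U$)
$x = 1$ ($x = 4 - 3 = 1$)
$q{\left(g \right)} = 2 g$ ($q{\left(g \right)} = g \left(1 + \left(-1 + 2\right)\right) = g \left(1 + 1\right) = g 2 = 2 g$)
$\sqrt{22996 + q{\left(\left(28 - 43\right) - 67 \right)}} = \sqrt{22996 + 2 \left(\left(28 - 43\right) - 67\right)} = \sqrt{22996 + 2 \left(-15 - 67\right)} = \sqrt{22996 + 2 \left(-82\right)} = \sqrt{22996 - 164} = \sqrt{22832} = 4 \sqrt{1427}$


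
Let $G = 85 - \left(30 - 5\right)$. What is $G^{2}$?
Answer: $3600$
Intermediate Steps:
$G = 60$ ($G = 85 - \left(30 - 5\right) = 85 - 25 = 60$)
$G^{2} = 60^{2} = 3600$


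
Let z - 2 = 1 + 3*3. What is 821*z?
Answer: 9852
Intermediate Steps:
z = 12 (z = 2 + (1 + 3*3) = 2 + (1 + 9) = 2 + 10 = 12)
821*z = 821*12 = 9852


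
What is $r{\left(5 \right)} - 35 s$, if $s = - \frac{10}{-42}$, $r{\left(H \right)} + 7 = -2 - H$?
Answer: $- \frac{67}{3} \approx -22.333$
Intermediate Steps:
$r{\left(H \right)} = -9 - H$ ($r{\left(H \right)} = -7 - \left(2 + H\right) = -9 - H$)
$s = \frac{5}{21}$ ($s = \left(-10\right) \left(- \frac{1}{42}\right) = \frac{5}{21} \approx 0.2381$)
$r{\left(5 \right)} - 35 s = \left(-9 - 5\right) - \frac{25}{3} = -14 - \frac{25}{3} = - \frac{67}{3}$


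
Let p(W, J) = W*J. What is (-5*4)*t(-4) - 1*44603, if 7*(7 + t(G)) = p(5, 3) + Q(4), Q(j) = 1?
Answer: -311561/7 ≈ -44509.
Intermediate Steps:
p(W, J) = J*W
t(G) = -33/7 (t(G) = -7 + (3*5 + 1)/7 = -7 + (15 + 1)/7 = -7 + (⅐)*16 = -7 + 16/7 = -33/7)
(-5*4)*t(-4) - 1*44603 = -5*4*(-33/7) - 1*44603 = -20*(-33/7) - 44603 = 660/7 - 44603 = -311561/7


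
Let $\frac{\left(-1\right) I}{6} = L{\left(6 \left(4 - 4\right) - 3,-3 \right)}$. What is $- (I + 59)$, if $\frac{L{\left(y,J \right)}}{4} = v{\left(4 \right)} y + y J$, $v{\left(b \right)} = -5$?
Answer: $517$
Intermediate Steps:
$L{\left(y,J \right)} = - 20 y + 4 J y$ ($L{\left(y,J \right)} = 4 \left(- 5 y + y J\right) = 4 \left(- 5 y + J y\right) = - 20 y + 4 J y$)
$I = -576$ ($I = - 6 \cdot 4 \left(6 \left(4 - 4\right) - 3\right) \left(-5 - 3\right) = - 6 \cdot 4 \left(6 \cdot 0 - 3\right) \left(-8\right) = - 6 \cdot 4 \left(0 - 3\right) \left(-8\right) = - 6 \cdot 4 \left(-3\right) \left(-8\right) = \left(-6\right) 96 = -576$)
$- (I + 59) = - (-576 + 59) = \left(-1\right) \left(-517\right) = 517$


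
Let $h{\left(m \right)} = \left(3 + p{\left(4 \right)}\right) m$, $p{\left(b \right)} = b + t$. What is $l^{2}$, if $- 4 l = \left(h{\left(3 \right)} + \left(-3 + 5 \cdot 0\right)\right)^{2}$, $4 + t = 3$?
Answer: $\frac{50625}{16} \approx 3164.1$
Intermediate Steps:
$t = -1$ ($t = -4 + 3 = -1$)
$p{\left(b \right)} = -1 + b$ ($p{\left(b \right)} = b - 1 = -1 + b$)
$h{\left(m \right)} = 6 m$ ($h{\left(m \right)} = \left(3 + \left(-1 + 4\right)\right) m = \left(3 + 3\right) m = 6 m$)
$l = - \frac{225}{4}$ ($l = - \frac{\left(6 \cdot 3 + \left(-3 + 5 \cdot 0\right)\right)^{2}}{4} = - \frac{\left(18 + \left(-3 + 0\right)\right)^{2}}{4} = - \frac{\left(18 - 3\right)^{2}}{4} = - \frac{15^{2}}{4} = \left(- \frac{1}{4}\right) 225 = - \frac{225}{4} \approx -56.25$)
$l^{2} = \left(- \frac{225}{4}\right)^{2} = \frac{50625}{16}$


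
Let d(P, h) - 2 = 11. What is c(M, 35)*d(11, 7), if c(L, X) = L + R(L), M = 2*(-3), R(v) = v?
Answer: -156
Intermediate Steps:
d(P, h) = 13 (d(P, h) = 2 + 11 = 13)
M = -6
c(L, X) = 2*L (c(L, X) = L + L = 2*L)
c(M, 35)*d(11, 7) = (2*(-6))*13 = -12*13 = -156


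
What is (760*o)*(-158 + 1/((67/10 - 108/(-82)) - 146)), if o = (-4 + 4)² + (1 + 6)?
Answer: -47555182080/56573 ≈ -8.4060e+5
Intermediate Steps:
o = 7 (o = 0² + 7 = 0 + 7 = 7)
(760*o)*(-158 + 1/((67/10 - 108/(-82)) - 146)) = (760*7)*(-158 + 1/((67/10 - 108/(-82)) - 146)) = 5320*(-158 + 1/((67*(⅒) - 108*(-1/82)) - 146)) = 5320*(-158 + 1/((67/10 + 54/41) - 146)) = 5320*(-158 + 1/(3287/410 - 146)) = 5320*(-158 + 1/(-56573/410)) = 5320*(-158 - 410/56573) = 5320*(-8938944/56573) = -47555182080/56573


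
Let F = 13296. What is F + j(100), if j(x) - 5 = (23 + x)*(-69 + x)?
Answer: 17114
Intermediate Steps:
j(x) = 5 + (-69 + x)*(23 + x) (j(x) = 5 + (23 + x)*(-69 + x) = 5 + (-69 + x)*(23 + x))
F + j(100) = 13296 + (-1582 + 100**2 - 46*100) = 13296 + (-1582 + 10000 - 4600) = 13296 + 3818 = 17114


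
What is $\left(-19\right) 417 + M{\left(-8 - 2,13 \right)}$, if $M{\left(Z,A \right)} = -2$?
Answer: $-7925$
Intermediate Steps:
$\left(-19\right) 417 + M{\left(-8 - 2,13 \right)} = \left(-19\right) 417 - 2 = -7923 - 2 = -7925$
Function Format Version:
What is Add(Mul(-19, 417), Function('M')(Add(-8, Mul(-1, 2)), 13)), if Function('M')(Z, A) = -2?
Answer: -7925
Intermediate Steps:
Add(Mul(-19, 417), Function('M')(Add(-8, Mul(-1, 2)), 13)) = Add(Mul(-19, 417), -2) = Add(-7923, -2) = -7925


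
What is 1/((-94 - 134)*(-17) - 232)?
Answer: 1/3644 ≈ 0.00027442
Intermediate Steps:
1/((-94 - 134)*(-17) - 232) = 1/(-228*(-17) - 232) = 1/(3876 - 232) = 1/3644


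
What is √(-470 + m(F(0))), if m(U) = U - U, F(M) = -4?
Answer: I*√470 ≈ 21.679*I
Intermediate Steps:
m(U) = 0
√(-470 + m(F(0))) = √(-470 + 0) = √(-470) = I*√470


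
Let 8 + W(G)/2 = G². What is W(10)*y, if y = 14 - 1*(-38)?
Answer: 9568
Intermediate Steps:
W(G) = -16 + 2*G²
y = 52 (y = 14 + 38 = 52)
W(10)*y = (-16 + 2*10²)*52 = (-16 + 2*100)*52 = (-16 + 200)*52 = 184*52 = 9568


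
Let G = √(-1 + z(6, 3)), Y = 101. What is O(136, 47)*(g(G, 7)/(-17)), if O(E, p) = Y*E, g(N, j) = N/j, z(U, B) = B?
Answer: -808*√2/7 ≈ -163.24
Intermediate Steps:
G = √2 (G = √(-1 + 3) = √2 ≈ 1.4142)
O(E, p) = 101*E
O(136, 47)*(g(G, 7)/(-17)) = (101*136)*((√2/7)/(-17)) = 13736*((√2*(⅐))*(-1/17)) = 13736*((√2/7)*(-1/17)) = 13736*(-√2/119) = -808*√2/7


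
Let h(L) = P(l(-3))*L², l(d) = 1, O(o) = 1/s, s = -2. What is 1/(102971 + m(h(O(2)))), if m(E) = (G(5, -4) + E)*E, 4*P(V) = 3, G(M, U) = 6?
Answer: 256/26360873 ≈ 9.7114e-6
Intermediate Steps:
O(o) = -½ (O(o) = 1/(-2) = -½)
P(V) = ¾ (P(V) = (¼)*3 = ¾)
h(L) = 3*L²/4
m(E) = E*(6 + E) (m(E) = (6 + E)*E = E*(6 + E))
1/(102971 + m(h(O(2)))) = 1/(102971 + (3*(-½)²/4)*(6 + 3*(-½)²/4)) = 1/(102971 + ((¾)*(¼))*(6 + (¾)*(¼))) = 1/(102971 + 3*(6 + 3/16)/16) = 1/(102971 + (3/16)*(99/16)) = 1/(102971 + 297/256) = 1/(26360873/256) = 256/26360873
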